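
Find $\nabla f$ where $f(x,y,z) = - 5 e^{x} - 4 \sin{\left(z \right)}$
(-5*exp(x), 0, -4*cos(z))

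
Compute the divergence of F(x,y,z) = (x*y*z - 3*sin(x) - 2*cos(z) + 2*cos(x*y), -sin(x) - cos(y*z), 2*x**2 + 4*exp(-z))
y*z - 2*y*sin(x*y) + z*sin(y*z) - 3*cos(x) - 4*exp(-z)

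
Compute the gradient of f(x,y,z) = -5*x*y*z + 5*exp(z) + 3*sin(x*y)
(y*(-5*z + 3*cos(x*y)), x*(-5*z + 3*cos(x*y)), -5*x*y + 5*exp(z))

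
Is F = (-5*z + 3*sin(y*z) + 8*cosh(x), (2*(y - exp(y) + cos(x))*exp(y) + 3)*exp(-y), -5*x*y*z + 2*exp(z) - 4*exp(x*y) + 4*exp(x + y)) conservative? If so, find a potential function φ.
No, ∇×F = (-5*x*z - 4*x*exp(x*y) + 4*exp(x + y), 5*y*z + 4*y*exp(x*y) + 3*y*cos(y*z) - 4*exp(x + y) - 5, -3*z*cos(y*z) - 2*sin(x)) ≠ 0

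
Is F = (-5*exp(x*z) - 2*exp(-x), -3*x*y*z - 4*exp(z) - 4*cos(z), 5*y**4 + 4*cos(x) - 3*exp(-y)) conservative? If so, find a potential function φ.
No, ∇×F = (3*x*y + 20*y**3 + 4*exp(z) - 4*sin(z) + 3*exp(-y), -5*x*exp(x*z) + 4*sin(x), -3*y*z) ≠ 0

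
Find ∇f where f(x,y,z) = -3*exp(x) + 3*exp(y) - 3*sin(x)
(-3*exp(x) - 3*cos(x), 3*exp(y), 0)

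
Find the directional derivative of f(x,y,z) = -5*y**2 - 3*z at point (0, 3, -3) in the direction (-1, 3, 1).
-93*sqrt(11)/11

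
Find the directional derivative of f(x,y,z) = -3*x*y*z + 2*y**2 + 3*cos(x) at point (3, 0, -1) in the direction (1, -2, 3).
-3*sqrt(14)*(sin(3) + 6)/14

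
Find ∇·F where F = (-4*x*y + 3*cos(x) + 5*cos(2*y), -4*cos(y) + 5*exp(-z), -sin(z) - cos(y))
-4*y - 3*sin(x) + 4*sin(y) - cos(z)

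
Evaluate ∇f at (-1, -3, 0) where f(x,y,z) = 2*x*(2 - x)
(8, 0, 0)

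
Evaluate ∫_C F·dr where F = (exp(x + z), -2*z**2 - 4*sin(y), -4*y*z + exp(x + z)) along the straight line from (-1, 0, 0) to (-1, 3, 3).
-58 + 4*cos(3) - exp(-1) + exp(2)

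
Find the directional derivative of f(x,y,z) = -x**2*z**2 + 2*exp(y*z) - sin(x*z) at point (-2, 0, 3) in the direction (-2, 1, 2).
-38 + 10*cos(6)/3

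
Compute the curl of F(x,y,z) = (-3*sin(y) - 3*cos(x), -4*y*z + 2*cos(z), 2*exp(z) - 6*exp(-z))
(4*y + 2*sin(z), 0, 3*cos(y))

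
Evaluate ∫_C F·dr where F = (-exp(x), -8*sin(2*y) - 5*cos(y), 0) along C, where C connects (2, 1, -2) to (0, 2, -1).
-5*sin(2) + 4*cos(4) - 1 - 4*cos(2) + 5*sin(1) + exp(2)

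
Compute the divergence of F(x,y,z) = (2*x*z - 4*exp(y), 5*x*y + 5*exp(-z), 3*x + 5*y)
5*x + 2*z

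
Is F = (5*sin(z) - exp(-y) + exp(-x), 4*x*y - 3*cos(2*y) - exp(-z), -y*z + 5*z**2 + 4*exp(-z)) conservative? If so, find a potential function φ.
No, ∇×F = (-z - exp(-z), 5*cos(z), 4*y - exp(-y)) ≠ 0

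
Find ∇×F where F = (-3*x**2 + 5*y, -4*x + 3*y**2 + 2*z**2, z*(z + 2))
(-4*z, 0, -9)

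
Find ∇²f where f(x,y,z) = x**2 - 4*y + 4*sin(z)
2 - 4*sin(z)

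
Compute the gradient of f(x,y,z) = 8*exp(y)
(0, 8*exp(y), 0)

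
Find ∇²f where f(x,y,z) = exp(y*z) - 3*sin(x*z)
3*x**2*sin(x*z) + y**2*exp(y*z) + z**2*exp(y*z) + 3*z**2*sin(x*z)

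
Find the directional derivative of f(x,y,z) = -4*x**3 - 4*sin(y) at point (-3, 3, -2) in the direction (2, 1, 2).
-72 - 4*cos(3)/3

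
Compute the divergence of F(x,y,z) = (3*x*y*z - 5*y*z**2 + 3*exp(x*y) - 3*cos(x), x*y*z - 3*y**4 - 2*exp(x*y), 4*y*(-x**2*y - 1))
x*z - 2*x*exp(x*y) - 12*y**3 + 3*y*z + 3*y*exp(x*y) + 3*sin(x)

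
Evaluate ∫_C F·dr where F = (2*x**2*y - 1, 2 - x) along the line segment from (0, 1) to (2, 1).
10/3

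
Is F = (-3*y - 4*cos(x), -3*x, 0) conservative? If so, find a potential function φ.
Yes, F is conservative. φ = -3*x*y - 4*sin(x)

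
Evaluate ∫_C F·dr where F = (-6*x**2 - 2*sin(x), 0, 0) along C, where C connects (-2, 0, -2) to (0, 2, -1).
-14 - 2*cos(2)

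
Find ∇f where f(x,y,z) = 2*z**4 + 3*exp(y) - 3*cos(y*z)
(0, 3*z*sin(y*z) + 3*exp(y), 3*y*sin(y*z) + 8*z**3)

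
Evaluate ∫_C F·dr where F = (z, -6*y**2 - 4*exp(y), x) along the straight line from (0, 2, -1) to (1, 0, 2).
14 + 4*exp(2)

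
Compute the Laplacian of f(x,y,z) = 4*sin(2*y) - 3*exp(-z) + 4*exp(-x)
-16*sin(2*y) - 3*exp(-z) + 4*exp(-x)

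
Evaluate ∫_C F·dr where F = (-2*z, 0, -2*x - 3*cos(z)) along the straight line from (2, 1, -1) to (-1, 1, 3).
-3*sin(1) - 3*sin(3) + 2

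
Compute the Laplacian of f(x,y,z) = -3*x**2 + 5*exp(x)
5*exp(x) - 6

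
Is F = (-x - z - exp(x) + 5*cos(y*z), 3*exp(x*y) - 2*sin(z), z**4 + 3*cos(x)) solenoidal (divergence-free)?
No, ∇·F = 3*x*exp(x*y) + 4*z**3 - exp(x) - 1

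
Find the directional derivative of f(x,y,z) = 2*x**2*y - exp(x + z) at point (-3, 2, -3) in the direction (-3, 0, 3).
12*sqrt(2)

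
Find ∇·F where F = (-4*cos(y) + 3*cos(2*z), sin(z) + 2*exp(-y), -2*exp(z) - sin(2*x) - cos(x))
-2*exp(z) - 2*exp(-y)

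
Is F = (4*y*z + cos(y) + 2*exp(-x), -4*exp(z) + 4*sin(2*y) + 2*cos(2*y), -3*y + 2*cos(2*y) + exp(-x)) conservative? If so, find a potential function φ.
No, ∇×F = (4*exp(z) - 4*sin(2*y) - 3, 4*y + exp(-x), -4*z + sin(y)) ≠ 0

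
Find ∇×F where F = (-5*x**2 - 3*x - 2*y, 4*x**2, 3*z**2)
(0, 0, 8*x + 2)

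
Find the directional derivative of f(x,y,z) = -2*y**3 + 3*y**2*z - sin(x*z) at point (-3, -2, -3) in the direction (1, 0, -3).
-3*sqrt(10)*(cos(9) + 6)/5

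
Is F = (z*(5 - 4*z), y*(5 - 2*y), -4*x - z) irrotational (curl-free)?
No, ∇×F = (0, 9 - 8*z, 0)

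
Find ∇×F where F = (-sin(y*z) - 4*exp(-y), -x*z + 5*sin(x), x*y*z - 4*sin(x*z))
(x*(z + 1), -y*z - y*cos(y*z) + 4*z*cos(x*z), z*cos(y*z) - z + 5*cos(x) - 4*exp(-y))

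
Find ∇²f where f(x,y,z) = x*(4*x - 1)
8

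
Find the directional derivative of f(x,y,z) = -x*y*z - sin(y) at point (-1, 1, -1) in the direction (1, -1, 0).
sqrt(2)*(cos(1) + 2)/2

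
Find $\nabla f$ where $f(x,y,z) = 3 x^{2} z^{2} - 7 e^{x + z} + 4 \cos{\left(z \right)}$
(6*x*z**2 - 7*exp(x + z), 0, 6*x**2*z - 7*exp(x + z) - 4*sin(z))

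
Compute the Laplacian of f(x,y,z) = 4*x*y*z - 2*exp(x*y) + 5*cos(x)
-2*x**2*exp(x*y) - 2*y**2*exp(x*y) - 5*cos(x)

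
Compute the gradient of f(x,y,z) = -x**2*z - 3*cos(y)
(-2*x*z, 3*sin(y), -x**2)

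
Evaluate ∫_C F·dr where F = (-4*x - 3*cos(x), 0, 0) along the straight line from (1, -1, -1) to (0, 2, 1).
2 + 3*sin(1)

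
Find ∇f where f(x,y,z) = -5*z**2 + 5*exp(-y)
(0, -5*exp(-y), -10*z)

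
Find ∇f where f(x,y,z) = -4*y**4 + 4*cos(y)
(0, -16*y**3 - 4*sin(y), 0)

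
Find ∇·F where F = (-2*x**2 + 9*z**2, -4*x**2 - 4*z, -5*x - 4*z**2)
-4*x - 8*z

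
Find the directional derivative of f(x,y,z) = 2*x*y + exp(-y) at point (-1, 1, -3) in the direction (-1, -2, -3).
sqrt(14)*(1 + E)*exp(-1)/7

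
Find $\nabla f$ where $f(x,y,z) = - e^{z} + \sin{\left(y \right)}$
(0, cos(y), -exp(z))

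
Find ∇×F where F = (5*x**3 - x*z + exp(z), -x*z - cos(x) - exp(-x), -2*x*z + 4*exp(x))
(x, -x + 2*z - 4*exp(x) + exp(z), -z + sin(x) + exp(-x))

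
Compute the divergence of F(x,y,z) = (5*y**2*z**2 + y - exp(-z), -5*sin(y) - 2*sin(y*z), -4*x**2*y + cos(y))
-2*z*cos(y*z) - 5*cos(y)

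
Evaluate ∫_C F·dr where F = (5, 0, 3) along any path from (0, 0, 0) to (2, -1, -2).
4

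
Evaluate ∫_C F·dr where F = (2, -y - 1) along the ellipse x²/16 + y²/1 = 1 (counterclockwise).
0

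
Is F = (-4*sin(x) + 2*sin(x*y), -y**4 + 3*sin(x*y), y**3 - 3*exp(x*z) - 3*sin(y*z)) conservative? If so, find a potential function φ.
No, ∇×F = (3*y**2 - 3*z*cos(y*z), 3*z*exp(x*z), (-2*x + 3*y)*cos(x*y)) ≠ 0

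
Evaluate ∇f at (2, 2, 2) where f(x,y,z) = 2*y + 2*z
(0, 2, 2)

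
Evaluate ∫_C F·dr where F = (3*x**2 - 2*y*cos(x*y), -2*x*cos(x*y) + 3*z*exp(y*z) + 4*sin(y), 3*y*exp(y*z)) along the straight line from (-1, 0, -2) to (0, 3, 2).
2 - 4*cos(3) + 3*exp(6)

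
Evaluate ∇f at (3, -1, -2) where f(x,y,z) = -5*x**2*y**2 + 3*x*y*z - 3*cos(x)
(-24 + 3*sin(3), 72, -9)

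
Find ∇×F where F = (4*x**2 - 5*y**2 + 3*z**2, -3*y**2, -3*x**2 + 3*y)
(3, 6*x + 6*z, 10*y)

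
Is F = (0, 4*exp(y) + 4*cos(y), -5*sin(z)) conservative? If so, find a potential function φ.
Yes, F is conservative. φ = 4*exp(y) + 4*sin(y) + 5*cos(z)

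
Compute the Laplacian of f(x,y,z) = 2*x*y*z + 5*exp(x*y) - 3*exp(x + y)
5*x**2*exp(x*y) + 5*y**2*exp(x*y) - 6*exp(x + y)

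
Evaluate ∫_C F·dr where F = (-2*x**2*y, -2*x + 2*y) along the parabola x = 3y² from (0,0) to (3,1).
-115/7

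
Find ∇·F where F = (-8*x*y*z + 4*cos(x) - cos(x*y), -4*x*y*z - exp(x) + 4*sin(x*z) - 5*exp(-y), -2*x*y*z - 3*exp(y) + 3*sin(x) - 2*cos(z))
-2*x*y - 4*x*z - 8*y*z + y*sin(x*y) - 4*sin(x) + 2*sin(z) + 5*exp(-y)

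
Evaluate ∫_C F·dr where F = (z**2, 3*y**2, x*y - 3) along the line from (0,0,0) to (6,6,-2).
206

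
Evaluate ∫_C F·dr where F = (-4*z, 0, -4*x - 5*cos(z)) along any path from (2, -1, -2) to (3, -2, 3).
-52 - 5*sin(2) - 5*sin(3)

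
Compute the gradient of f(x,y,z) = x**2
(2*x, 0, 0)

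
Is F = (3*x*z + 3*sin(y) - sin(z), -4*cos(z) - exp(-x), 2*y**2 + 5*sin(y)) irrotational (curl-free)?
No, ∇×F = (4*y - 4*sin(z) + 5*cos(y), 3*x - cos(z), -3*cos(y) + exp(-x))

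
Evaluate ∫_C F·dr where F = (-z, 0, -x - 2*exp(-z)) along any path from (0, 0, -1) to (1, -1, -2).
-2*E + 2 + 2*exp(2)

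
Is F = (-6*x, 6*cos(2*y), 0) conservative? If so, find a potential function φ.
Yes, F is conservative. φ = -3*x**2 + 3*sin(2*y)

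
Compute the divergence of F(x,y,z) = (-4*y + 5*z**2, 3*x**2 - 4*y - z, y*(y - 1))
-4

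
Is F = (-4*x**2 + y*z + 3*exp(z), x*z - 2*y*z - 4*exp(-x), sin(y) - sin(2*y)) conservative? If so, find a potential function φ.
No, ∇×F = (-x + 2*y + cos(y) - 2*cos(2*y), y + 3*exp(z), 4*exp(-x)) ≠ 0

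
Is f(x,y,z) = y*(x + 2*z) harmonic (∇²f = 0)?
Yes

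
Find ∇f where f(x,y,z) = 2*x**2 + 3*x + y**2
(4*x + 3, 2*y, 0)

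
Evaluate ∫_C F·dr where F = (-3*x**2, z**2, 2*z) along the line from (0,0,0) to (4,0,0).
-64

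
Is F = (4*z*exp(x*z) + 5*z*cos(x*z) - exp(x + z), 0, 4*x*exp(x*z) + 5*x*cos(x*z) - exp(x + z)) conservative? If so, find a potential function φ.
Yes, F is conservative. φ = 4*exp(x*z) - exp(x + z) + 5*sin(x*z)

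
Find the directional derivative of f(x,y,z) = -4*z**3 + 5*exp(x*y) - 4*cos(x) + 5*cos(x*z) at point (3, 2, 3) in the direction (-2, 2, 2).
sqrt(3)*(-108 - 4*sin(3) + 5*exp(6))/3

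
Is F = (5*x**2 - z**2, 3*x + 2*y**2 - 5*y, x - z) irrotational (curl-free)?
No, ∇×F = (0, -2*z - 1, 3)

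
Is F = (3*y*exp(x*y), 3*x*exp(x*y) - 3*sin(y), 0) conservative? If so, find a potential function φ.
Yes, F is conservative. φ = 3*exp(x*y) + 3*cos(y)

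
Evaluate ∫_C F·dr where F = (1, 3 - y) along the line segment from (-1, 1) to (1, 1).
2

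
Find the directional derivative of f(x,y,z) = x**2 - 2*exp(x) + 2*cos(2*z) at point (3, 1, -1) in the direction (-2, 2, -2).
2*sqrt(3)*(-3 - 2*sin(2) + exp(3))/3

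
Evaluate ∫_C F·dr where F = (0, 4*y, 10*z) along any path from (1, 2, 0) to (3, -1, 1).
-1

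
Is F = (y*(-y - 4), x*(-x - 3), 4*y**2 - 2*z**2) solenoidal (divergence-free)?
No, ∇·F = -4*z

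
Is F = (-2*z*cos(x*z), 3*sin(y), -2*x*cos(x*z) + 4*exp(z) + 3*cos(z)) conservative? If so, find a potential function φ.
Yes, F is conservative. φ = 4*exp(z) + 3*sin(z) - 2*sin(x*z) - 3*cos(y)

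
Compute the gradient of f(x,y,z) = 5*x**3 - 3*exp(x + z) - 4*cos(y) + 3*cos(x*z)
(15*x**2 - 3*z*sin(x*z) - 3*exp(x + z), 4*sin(y), -3*x*sin(x*z) - 3*exp(x + z))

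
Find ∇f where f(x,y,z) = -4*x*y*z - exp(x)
(-4*y*z - exp(x), -4*x*z, -4*x*y)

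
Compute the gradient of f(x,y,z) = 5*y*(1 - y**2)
(0, 5 - 15*y**2, 0)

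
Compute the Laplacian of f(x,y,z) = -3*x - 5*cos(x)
5*cos(x)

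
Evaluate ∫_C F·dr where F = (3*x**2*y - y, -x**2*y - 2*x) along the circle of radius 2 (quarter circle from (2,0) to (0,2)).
-4*pi - 4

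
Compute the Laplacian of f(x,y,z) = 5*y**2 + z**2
12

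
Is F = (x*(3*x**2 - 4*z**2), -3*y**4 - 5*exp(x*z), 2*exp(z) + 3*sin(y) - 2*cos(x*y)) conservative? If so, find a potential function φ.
No, ∇×F = (5*x*exp(x*z) + 2*x*sin(x*y) + 3*cos(y), -8*x*z - 2*y*sin(x*y), -5*z*exp(x*z)) ≠ 0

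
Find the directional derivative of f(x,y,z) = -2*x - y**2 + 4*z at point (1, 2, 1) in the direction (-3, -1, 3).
22*sqrt(19)/19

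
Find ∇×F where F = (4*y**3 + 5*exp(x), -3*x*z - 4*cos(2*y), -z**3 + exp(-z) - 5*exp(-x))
(3*x, -5*exp(-x), -12*y**2 - 3*z)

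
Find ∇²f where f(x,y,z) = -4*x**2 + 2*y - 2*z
-8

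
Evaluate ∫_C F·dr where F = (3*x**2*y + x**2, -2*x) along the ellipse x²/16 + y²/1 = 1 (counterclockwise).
-56*pi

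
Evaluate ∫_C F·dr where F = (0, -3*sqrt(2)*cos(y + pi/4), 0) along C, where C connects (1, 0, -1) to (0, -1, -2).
-3*sqrt(2)*cos(pi/4 + 1) + 3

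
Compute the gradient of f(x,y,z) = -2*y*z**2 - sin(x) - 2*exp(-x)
(-cos(x) + 2*exp(-x), -2*z**2, -4*y*z)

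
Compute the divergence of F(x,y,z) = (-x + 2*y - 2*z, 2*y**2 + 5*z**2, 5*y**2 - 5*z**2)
4*y - 10*z - 1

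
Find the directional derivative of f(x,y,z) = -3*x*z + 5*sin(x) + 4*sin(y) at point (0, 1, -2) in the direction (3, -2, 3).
sqrt(22)*(33 - 8*cos(1))/22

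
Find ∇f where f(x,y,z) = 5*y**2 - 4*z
(0, 10*y, -4)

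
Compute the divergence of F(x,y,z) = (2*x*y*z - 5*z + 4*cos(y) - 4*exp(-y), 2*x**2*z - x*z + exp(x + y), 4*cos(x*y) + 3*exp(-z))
2*y*z + exp(x + y) - 3*exp(-z)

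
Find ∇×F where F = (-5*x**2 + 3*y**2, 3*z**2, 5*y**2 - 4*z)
(10*y - 6*z, 0, -6*y)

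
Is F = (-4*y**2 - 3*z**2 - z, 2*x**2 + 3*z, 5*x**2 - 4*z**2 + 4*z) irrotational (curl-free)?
No, ∇×F = (-3, -10*x - 6*z - 1, 4*x + 8*y)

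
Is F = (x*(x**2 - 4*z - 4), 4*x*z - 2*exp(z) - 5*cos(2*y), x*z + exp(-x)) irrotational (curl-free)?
No, ∇×F = (-4*x + 2*exp(z), -4*x - z + exp(-x), 4*z)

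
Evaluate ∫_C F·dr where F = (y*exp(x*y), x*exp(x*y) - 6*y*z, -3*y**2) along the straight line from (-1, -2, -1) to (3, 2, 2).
-36 - exp(2) + exp(6)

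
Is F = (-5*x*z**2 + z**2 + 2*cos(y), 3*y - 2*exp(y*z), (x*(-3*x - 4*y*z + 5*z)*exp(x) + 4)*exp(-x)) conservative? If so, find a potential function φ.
No, ∇×F = (-4*x*z + 2*y*exp(y*z), -10*x*z + 6*x + 4*y*z - 3*z + 4*exp(-x), 2*sin(y)) ≠ 0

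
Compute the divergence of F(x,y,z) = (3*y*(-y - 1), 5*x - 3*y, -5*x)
-3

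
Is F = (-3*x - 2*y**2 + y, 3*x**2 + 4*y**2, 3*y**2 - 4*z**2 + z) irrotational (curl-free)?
No, ∇×F = (6*y, 0, 6*x + 4*y - 1)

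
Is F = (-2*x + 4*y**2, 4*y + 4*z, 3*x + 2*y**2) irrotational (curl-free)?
No, ∇×F = (4*y - 4, -3, -8*y)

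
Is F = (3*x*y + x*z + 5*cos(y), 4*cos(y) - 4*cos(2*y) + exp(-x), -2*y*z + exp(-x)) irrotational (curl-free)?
No, ∇×F = (-2*z, x + exp(-x), -3*x + 5*sin(y) - exp(-x))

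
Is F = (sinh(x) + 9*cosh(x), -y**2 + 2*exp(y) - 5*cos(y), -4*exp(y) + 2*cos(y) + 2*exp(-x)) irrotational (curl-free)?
No, ∇×F = (-4*exp(y) - 2*sin(y), 2*exp(-x), 0)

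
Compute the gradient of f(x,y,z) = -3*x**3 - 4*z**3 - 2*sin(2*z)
(-9*x**2, 0, -12*z**2 - 4*cos(2*z))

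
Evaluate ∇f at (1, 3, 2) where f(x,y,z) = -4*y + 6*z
(0, -4, 6)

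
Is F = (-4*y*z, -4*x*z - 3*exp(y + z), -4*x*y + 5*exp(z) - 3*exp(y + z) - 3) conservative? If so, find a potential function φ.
Yes, F is conservative. φ = -4*x*y*z - 3*z + 5*exp(z) - 3*exp(y + z)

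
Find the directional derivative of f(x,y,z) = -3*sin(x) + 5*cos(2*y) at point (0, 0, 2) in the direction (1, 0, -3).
-3*sqrt(10)/10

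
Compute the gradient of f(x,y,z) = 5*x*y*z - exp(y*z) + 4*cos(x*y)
(y*(5*z - 4*sin(x*y)), 5*x*z - 4*x*sin(x*y) - z*exp(y*z), y*(5*x - exp(y*z)))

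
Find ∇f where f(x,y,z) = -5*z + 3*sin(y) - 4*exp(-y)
(0, 3*cos(y) + 4*exp(-y), -5)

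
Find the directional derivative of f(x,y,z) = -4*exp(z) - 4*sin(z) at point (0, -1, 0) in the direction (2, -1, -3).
12*sqrt(14)/7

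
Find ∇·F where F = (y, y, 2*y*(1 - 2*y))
1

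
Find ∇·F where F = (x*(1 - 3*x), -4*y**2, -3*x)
-6*x - 8*y + 1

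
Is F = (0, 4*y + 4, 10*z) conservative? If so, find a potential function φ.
Yes, F is conservative. φ = 2*y**2 + 4*y + 5*z**2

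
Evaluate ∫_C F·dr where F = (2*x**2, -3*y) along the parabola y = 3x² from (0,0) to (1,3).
-77/6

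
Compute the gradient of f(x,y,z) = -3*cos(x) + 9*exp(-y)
(3*sin(x), -9*exp(-y), 0)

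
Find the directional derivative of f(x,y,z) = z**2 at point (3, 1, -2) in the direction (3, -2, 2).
-8*sqrt(17)/17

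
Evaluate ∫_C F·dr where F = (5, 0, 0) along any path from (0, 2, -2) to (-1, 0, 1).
-5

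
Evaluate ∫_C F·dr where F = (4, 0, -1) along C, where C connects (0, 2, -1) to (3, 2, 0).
11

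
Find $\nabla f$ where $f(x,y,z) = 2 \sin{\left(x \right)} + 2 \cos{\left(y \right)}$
(2*cos(x), -2*sin(y), 0)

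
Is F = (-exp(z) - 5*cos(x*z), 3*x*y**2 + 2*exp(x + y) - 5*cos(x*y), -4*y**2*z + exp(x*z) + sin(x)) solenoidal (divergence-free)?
No, ∇·F = 6*x*y + x*exp(x*z) + 5*x*sin(x*y) - 4*y**2 + 5*z*sin(x*z) + 2*exp(x + y)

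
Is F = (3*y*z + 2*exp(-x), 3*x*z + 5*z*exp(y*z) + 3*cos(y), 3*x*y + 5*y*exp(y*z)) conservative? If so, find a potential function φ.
Yes, F is conservative. φ = 3*x*y*z + 5*exp(y*z) + 3*sin(y) - 2*exp(-x)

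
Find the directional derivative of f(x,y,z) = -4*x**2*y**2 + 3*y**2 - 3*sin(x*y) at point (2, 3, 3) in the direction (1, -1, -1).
-sqrt(3)*(cos(6) + 22)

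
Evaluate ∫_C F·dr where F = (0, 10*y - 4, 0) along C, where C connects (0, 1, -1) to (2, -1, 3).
8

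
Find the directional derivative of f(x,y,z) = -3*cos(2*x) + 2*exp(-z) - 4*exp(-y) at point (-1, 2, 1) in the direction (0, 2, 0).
4*exp(-2)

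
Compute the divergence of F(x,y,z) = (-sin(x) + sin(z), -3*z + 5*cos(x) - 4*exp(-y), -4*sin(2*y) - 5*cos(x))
-cos(x) + 4*exp(-y)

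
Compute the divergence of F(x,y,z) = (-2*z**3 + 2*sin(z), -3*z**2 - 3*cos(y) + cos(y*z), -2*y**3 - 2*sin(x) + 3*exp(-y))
-z*sin(y*z) + 3*sin(y)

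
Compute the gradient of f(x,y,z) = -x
(-1, 0, 0)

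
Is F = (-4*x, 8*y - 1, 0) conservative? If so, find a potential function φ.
Yes, F is conservative. φ = -2*x**2 + 4*y**2 - y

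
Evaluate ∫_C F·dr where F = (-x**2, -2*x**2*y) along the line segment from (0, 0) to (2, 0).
-8/3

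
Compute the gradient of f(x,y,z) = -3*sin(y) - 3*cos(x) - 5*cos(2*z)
(3*sin(x), -3*cos(y), 10*sin(2*z))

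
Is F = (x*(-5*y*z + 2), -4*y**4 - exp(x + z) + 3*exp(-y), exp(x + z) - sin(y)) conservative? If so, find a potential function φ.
No, ∇×F = (exp(x + z) - cos(y), -5*x*y - exp(x + z), 5*x*z - exp(x + z)) ≠ 0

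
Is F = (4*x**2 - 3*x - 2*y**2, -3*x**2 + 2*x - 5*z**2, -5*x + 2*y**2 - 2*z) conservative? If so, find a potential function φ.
No, ∇×F = (4*y + 10*z, 5, -6*x + 4*y + 2) ≠ 0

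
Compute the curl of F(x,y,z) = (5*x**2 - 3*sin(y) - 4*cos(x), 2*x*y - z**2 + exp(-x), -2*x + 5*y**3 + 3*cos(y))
(15*y**2 + 2*z - 3*sin(y), 2, 2*y + 3*cos(y) - exp(-x))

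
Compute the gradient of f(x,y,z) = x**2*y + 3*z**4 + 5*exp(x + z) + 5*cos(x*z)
(2*x*y - 5*z*sin(x*z) + 5*exp(x + z), x**2, -5*x*sin(x*z) + 12*z**3 + 5*exp(x + z))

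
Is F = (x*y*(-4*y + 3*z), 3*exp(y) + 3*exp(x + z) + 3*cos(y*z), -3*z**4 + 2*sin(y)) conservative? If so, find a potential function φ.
No, ∇×F = (3*y*sin(y*z) - 3*exp(x + z) + 2*cos(y), 3*x*y, 8*x*y - 3*x*z + 3*exp(x + z)) ≠ 0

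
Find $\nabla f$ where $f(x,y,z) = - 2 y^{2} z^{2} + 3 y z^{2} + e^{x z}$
(z*exp(x*z), z**2*(3 - 4*y), x*exp(x*z) - 4*y**2*z + 6*y*z)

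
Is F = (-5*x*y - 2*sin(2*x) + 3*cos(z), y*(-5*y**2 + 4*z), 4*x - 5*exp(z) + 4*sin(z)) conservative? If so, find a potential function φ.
No, ∇×F = (-4*y, -3*sin(z) - 4, 5*x) ≠ 0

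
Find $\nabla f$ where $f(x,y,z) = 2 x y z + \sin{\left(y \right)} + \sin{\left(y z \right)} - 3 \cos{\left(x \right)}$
(2*y*z + 3*sin(x), 2*x*z + z*cos(y*z) + cos(y), y*(2*x + cos(y*z)))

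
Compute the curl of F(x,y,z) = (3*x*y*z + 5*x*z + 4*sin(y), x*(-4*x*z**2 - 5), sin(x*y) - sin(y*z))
(8*x**2*z + x*cos(x*y) - z*cos(y*z), 3*x*y + 5*x - y*cos(x*y), -8*x*z**2 - 3*x*z - 4*cos(y) - 5)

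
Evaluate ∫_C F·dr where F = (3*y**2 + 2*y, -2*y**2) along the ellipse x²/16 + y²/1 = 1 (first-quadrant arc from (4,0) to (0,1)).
-26/3 - 2*pi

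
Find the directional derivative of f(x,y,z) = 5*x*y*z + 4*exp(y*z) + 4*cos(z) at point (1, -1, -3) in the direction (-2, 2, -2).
-sqrt(3)*(4*sin(3) + 25 + 8*exp(3))/3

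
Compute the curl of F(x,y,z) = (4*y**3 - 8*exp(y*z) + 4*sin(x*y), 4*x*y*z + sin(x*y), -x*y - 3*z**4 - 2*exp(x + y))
(-4*x*y - x - 2*exp(x + y), -8*y*exp(y*z) + y + 2*exp(x + y), -4*x*cos(x*y) - 12*y**2 + 4*y*z + y*cos(x*y) + 8*z*exp(y*z))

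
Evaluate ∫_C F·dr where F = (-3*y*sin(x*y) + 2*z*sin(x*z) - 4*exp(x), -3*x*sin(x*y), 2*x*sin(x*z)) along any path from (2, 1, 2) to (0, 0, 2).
-3 + 2*cos(4) - 3*cos(2) + 4*exp(2)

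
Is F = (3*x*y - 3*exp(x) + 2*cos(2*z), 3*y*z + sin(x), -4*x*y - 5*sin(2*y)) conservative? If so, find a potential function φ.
No, ∇×F = (-4*x - 3*y - 10*cos(2*y), 4*y - 4*sin(2*z), -3*x + cos(x)) ≠ 0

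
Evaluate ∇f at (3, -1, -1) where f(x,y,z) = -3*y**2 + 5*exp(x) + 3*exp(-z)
(5*exp(3), 6, -3*E)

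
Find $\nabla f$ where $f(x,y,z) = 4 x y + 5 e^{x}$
(4*y + 5*exp(x), 4*x, 0)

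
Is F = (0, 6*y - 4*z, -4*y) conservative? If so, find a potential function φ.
Yes, F is conservative. φ = y*(3*y - 4*z)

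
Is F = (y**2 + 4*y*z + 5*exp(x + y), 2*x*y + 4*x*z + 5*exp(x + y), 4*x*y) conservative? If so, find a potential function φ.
Yes, F is conservative. φ = x*y**2 + 4*x*y*z + 5*exp(x + y)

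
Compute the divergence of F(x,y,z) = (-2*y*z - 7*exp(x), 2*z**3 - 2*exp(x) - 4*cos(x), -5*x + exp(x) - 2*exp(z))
-7*exp(x) - 2*exp(z)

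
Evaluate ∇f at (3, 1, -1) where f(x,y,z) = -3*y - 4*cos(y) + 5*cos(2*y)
(0, -10*sin(2) - 3 + 4*sin(1), 0)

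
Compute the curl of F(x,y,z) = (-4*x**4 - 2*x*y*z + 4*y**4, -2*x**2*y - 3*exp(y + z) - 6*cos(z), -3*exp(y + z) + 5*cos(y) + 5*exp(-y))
(-5*sin(y) - 6*sin(z) - 5*exp(-y), -2*x*y, -4*x*y + 2*x*z - 16*y**3)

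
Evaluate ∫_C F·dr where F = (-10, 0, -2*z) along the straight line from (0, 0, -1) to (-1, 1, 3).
2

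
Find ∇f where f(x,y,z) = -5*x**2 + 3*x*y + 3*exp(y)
(-10*x + 3*y, 3*x + 3*exp(y), 0)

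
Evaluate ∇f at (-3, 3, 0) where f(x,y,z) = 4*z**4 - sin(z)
(0, 0, -1)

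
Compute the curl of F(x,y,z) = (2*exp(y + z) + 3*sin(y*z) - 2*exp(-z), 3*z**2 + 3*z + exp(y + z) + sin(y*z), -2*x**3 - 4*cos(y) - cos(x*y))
(x*sin(x*y) - y*cos(y*z) - 6*z - exp(y + z) + 4*sin(y) - 3, 6*x**2 - y*sin(x*y) + 3*y*cos(y*z) + 2*exp(y + z) + 2*exp(-z), -3*z*cos(y*z) - 2*exp(y + z))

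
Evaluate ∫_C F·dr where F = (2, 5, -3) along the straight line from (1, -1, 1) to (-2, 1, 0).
7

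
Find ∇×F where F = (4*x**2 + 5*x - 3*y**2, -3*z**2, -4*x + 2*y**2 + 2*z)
(4*y + 6*z, 4, 6*y)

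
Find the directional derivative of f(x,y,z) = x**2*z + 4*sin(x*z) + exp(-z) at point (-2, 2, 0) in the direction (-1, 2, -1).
5*sqrt(6)/6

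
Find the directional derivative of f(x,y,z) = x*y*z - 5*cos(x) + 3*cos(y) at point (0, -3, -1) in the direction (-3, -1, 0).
-3*sqrt(10)*(sin(3) + 3)/10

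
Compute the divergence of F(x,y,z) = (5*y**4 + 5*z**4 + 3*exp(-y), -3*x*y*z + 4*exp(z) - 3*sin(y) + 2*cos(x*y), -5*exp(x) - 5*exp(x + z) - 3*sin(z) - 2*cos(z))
-3*x*z - 2*x*sin(x*y) - 5*exp(x + z) + 2*sin(z) - 3*cos(y) - 3*cos(z)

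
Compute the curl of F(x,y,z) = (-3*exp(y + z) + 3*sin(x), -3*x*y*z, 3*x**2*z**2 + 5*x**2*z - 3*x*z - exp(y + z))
(3*x*y - exp(y + z), -6*x*z**2 - 10*x*z + 3*z - 3*exp(y + z), -3*y*z + 3*exp(y + z))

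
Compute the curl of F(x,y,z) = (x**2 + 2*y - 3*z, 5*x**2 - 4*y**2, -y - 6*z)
(-1, -3, 10*x - 2)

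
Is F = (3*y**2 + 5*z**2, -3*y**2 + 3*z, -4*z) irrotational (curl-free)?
No, ∇×F = (-3, 10*z, -6*y)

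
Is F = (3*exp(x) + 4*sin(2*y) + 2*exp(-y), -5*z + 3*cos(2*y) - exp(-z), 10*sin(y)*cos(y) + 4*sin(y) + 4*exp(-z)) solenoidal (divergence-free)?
No, ∇·F = 3*exp(x) - 6*sin(2*y) - 4*exp(-z)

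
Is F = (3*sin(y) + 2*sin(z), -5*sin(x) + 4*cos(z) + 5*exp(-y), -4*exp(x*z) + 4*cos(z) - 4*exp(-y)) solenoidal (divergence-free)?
No, ∇·F = -4*x*exp(x*z) - 4*sin(z) - 5*exp(-y)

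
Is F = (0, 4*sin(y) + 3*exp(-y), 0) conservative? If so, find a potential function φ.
Yes, F is conservative. φ = -4*cos(y) - 3*exp(-y)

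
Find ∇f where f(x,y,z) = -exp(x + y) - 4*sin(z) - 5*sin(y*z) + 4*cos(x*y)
(-4*y*sin(x*y) - exp(x + y), -4*x*sin(x*y) - 5*z*cos(y*z) - exp(x + y), -5*y*cos(y*z) - 4*cos(z))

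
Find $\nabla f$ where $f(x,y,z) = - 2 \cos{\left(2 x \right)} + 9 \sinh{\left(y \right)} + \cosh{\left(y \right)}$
(4*sin(2*x), sinh(y) + 9*cosh(y), 0)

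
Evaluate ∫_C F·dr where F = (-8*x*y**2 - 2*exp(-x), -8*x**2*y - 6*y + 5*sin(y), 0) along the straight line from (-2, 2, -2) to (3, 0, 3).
-2*exp(2) + 5*cos(2) + 2*exp(-3) + 71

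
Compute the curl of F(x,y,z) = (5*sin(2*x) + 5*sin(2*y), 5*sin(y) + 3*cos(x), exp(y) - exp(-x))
(exp(y), -exp(-x), -3*sin(x) - 10*cos(2*y))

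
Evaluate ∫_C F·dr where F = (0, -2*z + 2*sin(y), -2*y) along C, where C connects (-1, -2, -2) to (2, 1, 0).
-2*cos(1) + 2*cos(2) + 8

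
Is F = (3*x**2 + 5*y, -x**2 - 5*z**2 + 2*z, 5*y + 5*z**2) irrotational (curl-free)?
No, ∇×F = (10*z + 3, 0, -2*x - 5)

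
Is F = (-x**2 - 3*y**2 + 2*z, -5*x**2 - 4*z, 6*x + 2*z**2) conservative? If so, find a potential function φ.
No, ∇×F = (4, -4, -10*x + 6*y) ≠ 0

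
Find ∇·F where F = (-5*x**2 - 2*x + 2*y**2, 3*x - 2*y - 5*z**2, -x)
-10*x - 4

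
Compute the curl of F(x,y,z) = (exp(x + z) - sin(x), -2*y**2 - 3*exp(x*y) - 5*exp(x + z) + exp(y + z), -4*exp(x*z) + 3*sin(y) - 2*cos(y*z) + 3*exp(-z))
(2*z*sin(y*z) + 5*exp(x + z) - exp(y + z) + 3*cos(y), 4*z*exp(x*z) + exp(x + z), -3*y*exp(x*y) - 5*exp(x + z))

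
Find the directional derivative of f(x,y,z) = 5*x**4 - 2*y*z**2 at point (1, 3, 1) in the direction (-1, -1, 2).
-7*sqrt(6)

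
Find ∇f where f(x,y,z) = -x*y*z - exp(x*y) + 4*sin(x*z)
(-y*z - y*exp(x*y) + 4*z*cos(x*z), x*(-z - exp(x*y)), x*(-y + 4*cos(x*z)))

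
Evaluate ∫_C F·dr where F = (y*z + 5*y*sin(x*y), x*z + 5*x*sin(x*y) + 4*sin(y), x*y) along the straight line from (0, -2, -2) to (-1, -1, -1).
-9*cos(1) + 4*cos(2) + 4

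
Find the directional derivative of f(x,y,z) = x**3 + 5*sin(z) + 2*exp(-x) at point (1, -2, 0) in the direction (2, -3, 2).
4*sqrt(17)*(-1 + 4*E)*exp(-1)/17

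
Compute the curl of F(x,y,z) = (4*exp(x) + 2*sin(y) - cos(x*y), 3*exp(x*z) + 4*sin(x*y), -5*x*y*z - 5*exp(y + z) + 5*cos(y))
(-5*x*z - 3*x*exp(x*z) - 5*exp(y + z) - 5*sin(y), 5*y*z, -x*sin(x*y) + 4*y*cos(x*y) + 3*z*exp(x*z) - 2*cos(y))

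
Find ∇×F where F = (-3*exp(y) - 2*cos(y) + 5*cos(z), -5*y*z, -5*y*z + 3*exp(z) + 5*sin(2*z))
(5*y - 5*z, -5*sin(z), 3*exp(y) - 2*sin(y))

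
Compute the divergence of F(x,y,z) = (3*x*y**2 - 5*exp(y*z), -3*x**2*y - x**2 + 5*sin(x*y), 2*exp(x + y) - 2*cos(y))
-3*x**2 + 5*x*cos(x*y) + 3*y**2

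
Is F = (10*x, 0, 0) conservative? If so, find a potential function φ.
Yes, F is conservative. φ = 5*x**2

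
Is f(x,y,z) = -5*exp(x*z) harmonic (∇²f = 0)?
No, ∇²f = 5*(-x**2 - z**2)*exp(x*z)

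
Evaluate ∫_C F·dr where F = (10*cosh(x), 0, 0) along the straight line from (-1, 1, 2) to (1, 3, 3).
20*sinh(1)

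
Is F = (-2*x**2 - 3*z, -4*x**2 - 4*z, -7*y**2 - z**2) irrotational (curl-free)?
No, ∇×F = (4 - 14*y, -3, -8*x)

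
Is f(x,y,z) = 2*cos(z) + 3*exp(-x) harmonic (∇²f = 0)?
No, ∇²f = -2*cos(z) + 3*exp(-x)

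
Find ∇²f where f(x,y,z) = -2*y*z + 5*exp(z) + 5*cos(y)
5*exp(z) - 5*cos(y)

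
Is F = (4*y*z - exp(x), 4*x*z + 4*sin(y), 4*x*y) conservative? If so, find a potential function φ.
Yes, F is conservative. φ = 4*x*y*z - exp(x) - 4*cos(y)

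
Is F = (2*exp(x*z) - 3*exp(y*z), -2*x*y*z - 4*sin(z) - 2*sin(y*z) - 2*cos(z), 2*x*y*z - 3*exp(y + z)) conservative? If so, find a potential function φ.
No, ∇×F = (2*x*y + 2*x*z + 2*y*cos(y*z) - 3*exp(y + z) - 2*sin(z) + 4*cos(z), 2*x*exp(x*z) - 2*y*z - 3*y*exp(y*z), z*(-2*y + 3*exp(y*z))) ≠ 0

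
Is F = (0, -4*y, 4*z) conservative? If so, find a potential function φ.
Yes, F is conservative. φ = -2*y**2 + 2*z**2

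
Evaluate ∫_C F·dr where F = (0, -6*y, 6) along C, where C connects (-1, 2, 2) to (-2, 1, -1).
-9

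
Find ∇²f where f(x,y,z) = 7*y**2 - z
14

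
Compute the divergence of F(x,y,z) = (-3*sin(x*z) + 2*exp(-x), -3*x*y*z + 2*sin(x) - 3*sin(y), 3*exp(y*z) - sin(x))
(3*(-x*z + y*exp(y*z) - z*cos(x*z) - cos(y))*exp(x) - 2)*exp(-x)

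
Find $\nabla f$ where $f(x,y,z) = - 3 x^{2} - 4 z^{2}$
(-6*x, 0, -8*z)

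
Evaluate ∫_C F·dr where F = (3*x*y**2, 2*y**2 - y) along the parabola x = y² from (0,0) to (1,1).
7/6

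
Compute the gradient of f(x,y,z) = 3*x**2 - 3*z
(6*x, 0, -3)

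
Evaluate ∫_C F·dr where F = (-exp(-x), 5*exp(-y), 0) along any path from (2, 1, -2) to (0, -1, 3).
-10*sinh(1) - cosh(2) + 1 + sinh(2)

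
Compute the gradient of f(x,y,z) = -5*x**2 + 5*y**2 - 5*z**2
(-10*x, 10*y, -10*z)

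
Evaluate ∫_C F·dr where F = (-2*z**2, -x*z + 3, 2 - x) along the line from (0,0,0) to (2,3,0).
9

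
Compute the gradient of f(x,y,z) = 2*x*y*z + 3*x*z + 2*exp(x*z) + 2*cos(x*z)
(z*(2*y + 2*exp(x*z) - 2*sin(x*z) + 3), 2*x*z, x*(2*y + 2*exp(x*z) - 2*sin(x*z) + 3))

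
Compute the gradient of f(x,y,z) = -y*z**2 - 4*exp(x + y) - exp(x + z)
(-4*exp(x + y) - exp(x + z), -z**2 - 4*exp(x + y), -2*y*z - exp(x + z))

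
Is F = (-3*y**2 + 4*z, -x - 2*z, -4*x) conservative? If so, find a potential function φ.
No, ∇×F = (2, 8, 6*y - 1) ≠ 0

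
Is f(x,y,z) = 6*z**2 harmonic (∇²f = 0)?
No, ∇²f = 12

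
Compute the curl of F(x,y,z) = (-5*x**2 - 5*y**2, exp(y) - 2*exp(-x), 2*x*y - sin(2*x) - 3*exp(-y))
(2*x + 3*exp(-y), -2*y + 2*cos(2*x), 10*y + 2*exp(-x))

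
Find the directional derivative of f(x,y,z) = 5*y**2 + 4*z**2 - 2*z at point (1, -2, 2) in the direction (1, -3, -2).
16*sqrt(14)/7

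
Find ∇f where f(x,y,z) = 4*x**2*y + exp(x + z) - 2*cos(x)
(8*x*y + exp(x + z) + 2*sin(x), 4*x**2, exp(x + z))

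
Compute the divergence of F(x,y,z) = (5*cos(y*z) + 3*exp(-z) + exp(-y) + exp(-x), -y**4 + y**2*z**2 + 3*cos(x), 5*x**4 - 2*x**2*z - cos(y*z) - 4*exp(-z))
-2*x**2 - 4*y**3 + 2*y*z**2 + y*sin(y*z) + 4*exp(-z) - exp(-x)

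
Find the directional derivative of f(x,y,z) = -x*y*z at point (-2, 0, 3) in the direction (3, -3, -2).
-9*sqrt(22)/11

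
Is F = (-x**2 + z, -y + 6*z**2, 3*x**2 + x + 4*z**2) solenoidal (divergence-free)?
No, ∇·F = -2*x + 8*z - 1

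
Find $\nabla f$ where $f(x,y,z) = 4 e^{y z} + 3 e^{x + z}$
(3*exp(x + z), 4*z*exp(y*z), 4*y*exp(y*z) + 3*exp(x + z))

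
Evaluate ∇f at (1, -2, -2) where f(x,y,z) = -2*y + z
(0, -2, 1)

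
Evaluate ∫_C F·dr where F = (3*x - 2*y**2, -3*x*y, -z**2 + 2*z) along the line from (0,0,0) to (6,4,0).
-106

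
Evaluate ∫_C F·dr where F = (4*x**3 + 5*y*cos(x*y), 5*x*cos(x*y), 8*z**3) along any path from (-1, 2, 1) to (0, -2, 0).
-3 + 5*sin(2)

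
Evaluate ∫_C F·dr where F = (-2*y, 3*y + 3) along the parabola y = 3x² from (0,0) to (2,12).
236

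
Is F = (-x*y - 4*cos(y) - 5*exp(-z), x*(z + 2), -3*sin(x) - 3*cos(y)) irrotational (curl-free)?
No, ∇×F = (-x + 3*sin(y), 3*cos(x) + 5*exp(-z), x + z - 4*sin(y) + 2)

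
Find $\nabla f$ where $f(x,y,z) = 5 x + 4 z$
(5, 0, 4)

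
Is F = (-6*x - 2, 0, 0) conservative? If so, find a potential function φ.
Yes, F is conservative. φ = x*(-3*x - 2)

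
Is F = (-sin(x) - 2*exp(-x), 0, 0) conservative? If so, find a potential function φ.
Yes, F is conservative. φ = cos(x) + 2*exp(-x)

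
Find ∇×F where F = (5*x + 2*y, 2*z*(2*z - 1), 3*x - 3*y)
(-8*z - 1, -3, -2)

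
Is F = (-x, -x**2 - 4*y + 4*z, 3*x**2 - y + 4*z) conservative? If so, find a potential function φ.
No, ∇×F = (-5, -6*x, -2*x) ≠ 0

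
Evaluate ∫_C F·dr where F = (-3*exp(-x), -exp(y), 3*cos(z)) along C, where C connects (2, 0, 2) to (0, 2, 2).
-exp(2) - 3*exp(-2) + 4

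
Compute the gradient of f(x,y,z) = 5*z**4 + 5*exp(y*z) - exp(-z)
(0, 5*z*exp(y*z), 5*y*exp(y*z) + 20*z**3 + exp(-z))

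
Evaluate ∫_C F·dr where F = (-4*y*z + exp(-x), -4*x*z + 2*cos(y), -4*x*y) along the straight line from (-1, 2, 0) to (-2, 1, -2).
-16 - exp(2) - 2*sin(2) + 2*sin(1) + E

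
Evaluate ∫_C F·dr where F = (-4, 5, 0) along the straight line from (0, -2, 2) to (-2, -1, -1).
13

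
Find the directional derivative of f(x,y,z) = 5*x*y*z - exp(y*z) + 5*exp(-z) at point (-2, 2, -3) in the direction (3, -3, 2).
sqrt(22)*(-220*exp(6) - 10*exp(9) - 13)*exp(-6)/22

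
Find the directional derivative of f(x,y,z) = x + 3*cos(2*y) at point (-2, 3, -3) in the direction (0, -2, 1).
12*sqrt(5)*sin(6)/5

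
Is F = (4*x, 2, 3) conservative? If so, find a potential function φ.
Yes, F is conservative. φ = 2*x**2 + 2*y + 3*z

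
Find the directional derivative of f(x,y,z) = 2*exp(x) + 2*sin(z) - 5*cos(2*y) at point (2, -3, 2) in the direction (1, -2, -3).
sqrt(14)*(10*sin(6) - 3*cos(2) + exp(2))/7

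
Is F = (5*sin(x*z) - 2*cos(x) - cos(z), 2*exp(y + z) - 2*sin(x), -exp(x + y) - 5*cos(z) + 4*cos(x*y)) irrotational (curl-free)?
No, ∇×F = (-4*x*sin(x*y) - exp(x + y) - 2*exp(y + z), 5*x*cos(x*z) + 4*y*sin(x*y) + exp(x + y) + sin(z), -2*cos(x))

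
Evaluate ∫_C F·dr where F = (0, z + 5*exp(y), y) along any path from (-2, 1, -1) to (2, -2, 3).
-5*E - 5 + 5*exp(-2)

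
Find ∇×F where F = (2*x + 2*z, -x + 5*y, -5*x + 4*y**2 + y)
(8*y + 1, 7, -1)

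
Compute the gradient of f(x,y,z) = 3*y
(0, 3, 0)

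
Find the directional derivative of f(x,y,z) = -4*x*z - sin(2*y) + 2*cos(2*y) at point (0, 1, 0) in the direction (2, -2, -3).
4*sqrt(17)*(cos(2) + 2*sin(2))/17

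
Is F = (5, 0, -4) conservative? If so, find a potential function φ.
Yes, F is conservative. φ = 5*x - 4*z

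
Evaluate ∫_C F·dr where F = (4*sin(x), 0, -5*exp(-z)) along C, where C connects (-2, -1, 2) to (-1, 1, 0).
-4*cos(1) + 4*cos(2) - 5*exp(-2) + 5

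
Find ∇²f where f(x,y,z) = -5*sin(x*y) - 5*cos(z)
5*x**2*sin(x*y) + 5*y**2*sin(x*y) + 5*cos(z)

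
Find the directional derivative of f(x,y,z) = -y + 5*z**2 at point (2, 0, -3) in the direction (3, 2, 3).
-46*sqrt(22)/11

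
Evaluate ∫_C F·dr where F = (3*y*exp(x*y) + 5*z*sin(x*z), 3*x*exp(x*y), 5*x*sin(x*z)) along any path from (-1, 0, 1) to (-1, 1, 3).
-3 + 3*exp(-1) + 5*cos(1) - 5*cos(3)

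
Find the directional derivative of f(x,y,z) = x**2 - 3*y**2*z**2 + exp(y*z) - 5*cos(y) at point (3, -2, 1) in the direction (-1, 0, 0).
-6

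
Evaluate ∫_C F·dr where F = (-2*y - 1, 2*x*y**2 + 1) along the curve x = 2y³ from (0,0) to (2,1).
-10/3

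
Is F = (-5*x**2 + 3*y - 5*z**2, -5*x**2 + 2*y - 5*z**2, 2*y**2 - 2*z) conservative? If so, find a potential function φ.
No, ∇×F = (4*y + 10*z, -10*z, -10*x - 3) ≠ 0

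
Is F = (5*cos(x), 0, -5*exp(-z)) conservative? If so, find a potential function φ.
Yes, F is conservative. φ = 5*sin(x) + 5*exp(-z)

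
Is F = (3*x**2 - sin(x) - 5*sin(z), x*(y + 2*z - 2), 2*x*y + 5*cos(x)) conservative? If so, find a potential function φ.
No, ∇×F = (0, -2*y + 5*sin(x) - 5*cos(z), y + 2*z - 2) ≠ 0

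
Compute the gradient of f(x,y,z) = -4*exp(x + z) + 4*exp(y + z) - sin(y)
(-4*exp(x + z), 4*exp(y + z) - cos(y), -4*exp(x + z) + 4*exp(y + z))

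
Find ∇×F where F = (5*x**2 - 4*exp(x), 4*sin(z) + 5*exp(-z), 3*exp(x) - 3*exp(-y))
(-4*cos(z) + 5*exp(-z) + 3*exp(-y), -3*exp(x), 0)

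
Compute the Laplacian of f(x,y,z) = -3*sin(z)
3*sin(z)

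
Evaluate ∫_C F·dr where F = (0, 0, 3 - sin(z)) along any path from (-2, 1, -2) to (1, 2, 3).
cos(3) - cos(2) + 15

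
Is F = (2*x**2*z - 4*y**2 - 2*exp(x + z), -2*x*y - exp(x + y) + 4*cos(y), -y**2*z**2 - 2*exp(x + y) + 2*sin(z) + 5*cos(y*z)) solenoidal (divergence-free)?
No, ∇·F = 4*x*z - 2*x - 2*y**2*z - 5*y*sin(y*z) - exp(x + y) - 2*exp(x + z) - 4*sin(y) + 2*cos(z)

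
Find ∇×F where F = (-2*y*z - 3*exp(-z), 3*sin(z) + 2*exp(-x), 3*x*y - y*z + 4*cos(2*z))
(3*x - z - 3*cos(z), -5*y + 3*exp(-z), 2*z - 2*exp(-x))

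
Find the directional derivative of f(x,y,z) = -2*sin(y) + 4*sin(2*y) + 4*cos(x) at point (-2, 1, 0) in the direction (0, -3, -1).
3*sqrt(10)*(cos(1) - 4*cos(2))/5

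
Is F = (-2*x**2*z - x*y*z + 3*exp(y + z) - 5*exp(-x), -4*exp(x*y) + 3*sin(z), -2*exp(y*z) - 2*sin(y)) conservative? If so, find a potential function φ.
No, ∇×F = (-2*z*exp(y*z) - 2*cos(y) - 3*cos(z), -2*x**2 - x*y + 3*exp(y + z), x*z - 4*y*exp(x*y) - 3*exp(y + z)) ≠ 0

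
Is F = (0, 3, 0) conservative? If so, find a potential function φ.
Yes, F is conservative. φ = 3*y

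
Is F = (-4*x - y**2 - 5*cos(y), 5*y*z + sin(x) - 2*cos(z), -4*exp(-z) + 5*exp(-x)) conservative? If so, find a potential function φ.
No, ∇×F = (-5*y - 2*sin(z), 5*exp(-x), 2*y - 5*sin(y) + cos(x)) ≠ 0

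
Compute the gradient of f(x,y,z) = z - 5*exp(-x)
(5*exp(-x), 0, 1)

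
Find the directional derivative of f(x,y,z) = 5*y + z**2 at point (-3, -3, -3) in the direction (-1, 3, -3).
33*sqrt(19)/19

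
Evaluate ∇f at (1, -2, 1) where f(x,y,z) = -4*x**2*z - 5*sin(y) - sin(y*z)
(-8, -6*cos(2), -4 + 2*cos(2))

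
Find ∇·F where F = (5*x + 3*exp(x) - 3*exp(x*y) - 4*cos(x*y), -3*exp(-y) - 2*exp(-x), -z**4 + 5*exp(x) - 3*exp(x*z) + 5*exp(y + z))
-3*x*exp(x*z) - 3*y*exp(x*y) + 4*y*sin(x*y) - 4*z**3 + 3*exp(x) + 5*exp(y + z) + 5 + 3*exp(-y)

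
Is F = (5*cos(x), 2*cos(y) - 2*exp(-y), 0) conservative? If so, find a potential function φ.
Yes, F is conservative. φ = 5*sin(x) + 2*sin(y) + 2*exp(-y)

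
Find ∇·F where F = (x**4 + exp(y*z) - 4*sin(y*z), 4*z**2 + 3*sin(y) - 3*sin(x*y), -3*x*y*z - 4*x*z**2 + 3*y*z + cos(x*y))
4*x**3 - 3*x*y - 8*x*z - 3*x*cos(x*y) + 3*y + 3*cos(y)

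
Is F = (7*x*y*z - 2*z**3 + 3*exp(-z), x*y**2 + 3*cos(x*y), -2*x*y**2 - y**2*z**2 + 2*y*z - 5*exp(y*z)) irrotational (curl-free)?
No, ∇×F = (-4*x*y - 2*y*z**2 - 5*z*exp(y*z) + 2*z, 7*x*y + 2*y**2 - 6*z**2 - 3*exp(-z), -7*x*z + y**2 - 3*y*sin(x*y))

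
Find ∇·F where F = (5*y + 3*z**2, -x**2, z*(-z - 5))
-2*z - 5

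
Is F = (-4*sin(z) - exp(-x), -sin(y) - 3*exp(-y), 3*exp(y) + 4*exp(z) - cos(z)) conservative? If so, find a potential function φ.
No, ∇×F = (3*exp(y), -4*cos(z), 0) ≠ 0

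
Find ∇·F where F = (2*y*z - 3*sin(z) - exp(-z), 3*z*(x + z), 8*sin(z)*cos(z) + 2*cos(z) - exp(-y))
-2*sin(z) + 8*cos(2*z)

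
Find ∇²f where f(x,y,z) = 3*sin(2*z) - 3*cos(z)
-12*sin(2*z) + 3*cos(z)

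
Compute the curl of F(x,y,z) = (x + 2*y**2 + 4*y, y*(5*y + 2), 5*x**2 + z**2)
(0, -10*x, -4*y - 4)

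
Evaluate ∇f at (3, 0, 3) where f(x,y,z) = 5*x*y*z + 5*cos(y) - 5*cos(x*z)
(15*sin(9), 45, 15*sin(9))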